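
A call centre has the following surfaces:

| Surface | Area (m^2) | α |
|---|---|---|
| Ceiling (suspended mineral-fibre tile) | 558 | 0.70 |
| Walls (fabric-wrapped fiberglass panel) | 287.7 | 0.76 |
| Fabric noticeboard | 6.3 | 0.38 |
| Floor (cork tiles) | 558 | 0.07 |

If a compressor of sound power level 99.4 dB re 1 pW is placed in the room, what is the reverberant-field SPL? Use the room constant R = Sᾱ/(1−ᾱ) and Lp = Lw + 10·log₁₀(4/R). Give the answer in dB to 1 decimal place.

74.6 dB

A = 650.706 sabins; S = 1410.0 m^2.
ᾱ = 0.4615, so room constant R = A/(1−ᾱ) = 1208.368 m^2.
Lp = 99.4 + 10·log₁₀(4/1208.368) = 99.4 + (-24.80) = 74.6 dB.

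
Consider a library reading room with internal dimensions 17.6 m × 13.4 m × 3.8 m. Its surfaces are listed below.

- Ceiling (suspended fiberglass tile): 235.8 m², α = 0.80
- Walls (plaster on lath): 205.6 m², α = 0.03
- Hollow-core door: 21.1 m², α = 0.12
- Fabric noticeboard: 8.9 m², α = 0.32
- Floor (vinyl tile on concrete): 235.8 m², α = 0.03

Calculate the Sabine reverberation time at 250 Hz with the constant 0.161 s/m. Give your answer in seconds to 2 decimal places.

0.70 s

A = Σ Sᵢαᵢ = 235.8·0.80 + 205.6·0.03 + 21.1·0.12 + 8.9·0.32 + 235.8·0.03 = 207.262 sabins.
V = 17.6·13.4·3.8 = 896.192 m³.
T = 0.161 V/A = 0.161·896.192/207.262 = 0.70 s.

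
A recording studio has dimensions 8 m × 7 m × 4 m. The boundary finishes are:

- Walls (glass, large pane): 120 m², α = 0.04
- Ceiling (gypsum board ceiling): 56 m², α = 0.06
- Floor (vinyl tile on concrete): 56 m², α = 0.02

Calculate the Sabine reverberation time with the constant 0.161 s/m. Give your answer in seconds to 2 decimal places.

A = Σ Sᵢαᵢ = 120×0.04 + 56×0.06 + 56×0.02 = 9.280 sabins.
Volume V = 8 × 7 × 4 = 224 m³.
T = 0.161 V/A = 0.161·224/9.280 = 3.89 s.

3.89 s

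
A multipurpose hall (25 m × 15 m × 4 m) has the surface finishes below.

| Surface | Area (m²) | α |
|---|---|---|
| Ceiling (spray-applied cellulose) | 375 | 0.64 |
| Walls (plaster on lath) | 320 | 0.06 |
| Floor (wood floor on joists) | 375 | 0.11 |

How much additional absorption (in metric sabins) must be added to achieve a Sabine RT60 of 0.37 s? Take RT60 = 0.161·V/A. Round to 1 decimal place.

Total absorption A₁ = 375*0.64 + 320*0.06 + 375*0.11
  = 240.000 + 19.200 + 41.250 = 300.450 m² sabins.
V = 1500 m³. Required absorption A₂ = 0.161 × 1500 / 0.37 = 652.703 sabins.
Shortfall: 652.703 − 300.450 = 352.3 sabins.

352.3 sabins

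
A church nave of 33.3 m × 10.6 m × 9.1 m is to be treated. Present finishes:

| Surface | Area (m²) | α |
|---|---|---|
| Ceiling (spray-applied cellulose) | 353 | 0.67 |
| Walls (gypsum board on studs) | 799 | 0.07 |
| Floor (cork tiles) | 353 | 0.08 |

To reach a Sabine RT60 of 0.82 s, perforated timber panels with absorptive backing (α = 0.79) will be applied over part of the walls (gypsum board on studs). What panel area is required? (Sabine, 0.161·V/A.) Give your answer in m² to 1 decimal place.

430.5

A₁ = Σ Sᵢαᵢ = 353*0.67 + 799*0.07 + 353*0.08 = 320.680 sabins.
Required A₂ = 0.161·3212.118/0.82 = 630.672 sabins.
Absorption to add: 630.672 − 320.680 = 309.992 sabins.
Each m² of panel replacing the walls (gypsum board on studs) adds (0.79 − 0.07) = 0.72 sabins.
Panel area = 309.992 / 0.72 = 430.5 m².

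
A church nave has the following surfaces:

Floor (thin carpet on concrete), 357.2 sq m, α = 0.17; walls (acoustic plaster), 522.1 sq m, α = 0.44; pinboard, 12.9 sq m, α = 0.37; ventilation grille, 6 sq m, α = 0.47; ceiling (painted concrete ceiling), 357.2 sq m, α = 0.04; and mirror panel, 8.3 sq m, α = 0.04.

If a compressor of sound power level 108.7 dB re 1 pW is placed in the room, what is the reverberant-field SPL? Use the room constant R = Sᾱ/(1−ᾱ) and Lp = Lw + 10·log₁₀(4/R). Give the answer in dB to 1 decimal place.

Σ(Sᵢαᵢ) = 357.2×0.17 + 522.1×0.44 + 12.9×0.37 + 6×0.47 + 357.2×0.04 + 8.3×0.04 = 312.661; total area S = 1263.7 sq m.
ᾱ = 312.661/1263.7 = 0.2474; R = Sᾱ/(1−ᾱ) = 312.661/(1−0.2474) = 415.441 sq m.
Lp = Lw + 10 log₁₀(4/R) = 108.7 -20.16 = 88.5 dB.

88.5 dB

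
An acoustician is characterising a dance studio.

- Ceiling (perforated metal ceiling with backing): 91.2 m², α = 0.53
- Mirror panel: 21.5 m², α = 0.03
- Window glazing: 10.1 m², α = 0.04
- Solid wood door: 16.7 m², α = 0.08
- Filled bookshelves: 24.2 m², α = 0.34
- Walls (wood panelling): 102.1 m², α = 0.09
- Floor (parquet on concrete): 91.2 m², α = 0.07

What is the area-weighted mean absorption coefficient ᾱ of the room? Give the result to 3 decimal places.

0.209

S = Σ Sᵢ = 91.2 + 21.5 + 10.1 + 16.7 + 24.2 + 102.1 + 91.2 = 357.0 m².
Σ(Sᵢαᵢ) = 91.2×0.53 + 21.5×0.03 + 10.1×0.04 + 16.7×0.08 + 24.2×0.34 + 102.1×0.09 + 91.2×0.07 = 74.522.
ᾱ = A/S = 0.209.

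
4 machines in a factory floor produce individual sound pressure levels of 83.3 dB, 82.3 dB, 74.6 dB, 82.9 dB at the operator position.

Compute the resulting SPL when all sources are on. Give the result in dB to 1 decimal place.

87.8 dB

Converting to relative power and adding: 10^(83.3/10) + 10^(82.3/10) + 10^(74.6/10) + 10^(82.9/10) = 6.074e+08.
Combined level = 10 log₁₀(6.074e+08) = 87.8 dB.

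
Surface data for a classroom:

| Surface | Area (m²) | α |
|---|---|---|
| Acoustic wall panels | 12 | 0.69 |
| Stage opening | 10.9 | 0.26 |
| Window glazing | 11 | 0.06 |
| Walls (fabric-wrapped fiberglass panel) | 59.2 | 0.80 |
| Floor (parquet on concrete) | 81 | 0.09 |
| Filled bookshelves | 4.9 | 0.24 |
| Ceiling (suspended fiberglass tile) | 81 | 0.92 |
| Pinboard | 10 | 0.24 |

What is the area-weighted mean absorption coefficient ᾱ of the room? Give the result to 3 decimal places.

0.535

S = Σ Sᵢ = 12 + 10.9 + 11 + 59.2 + 81 + 4.9 + 81 + 10 = 270.0 m².
Weighted sum Σ Sα = 144.520.
ᾱ = A/S = 0.535.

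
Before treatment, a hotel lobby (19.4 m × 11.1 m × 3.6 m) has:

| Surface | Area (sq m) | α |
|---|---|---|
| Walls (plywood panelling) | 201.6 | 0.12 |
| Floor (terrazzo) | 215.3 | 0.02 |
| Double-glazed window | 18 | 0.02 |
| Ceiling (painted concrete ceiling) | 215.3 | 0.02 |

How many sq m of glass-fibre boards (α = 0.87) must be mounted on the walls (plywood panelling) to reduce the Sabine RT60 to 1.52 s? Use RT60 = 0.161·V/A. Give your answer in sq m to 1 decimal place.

A₁ = Σ Sᵢαᵢ = 201.6·0.12 + 215.3·0.02 + 18·0.02 + 215.3·0.02 = 33.164 sabins.
V = 775.224 m³. Target absorption A₂ = 0.161 × 775.224 / 1.52 = 82.113 sabins.
Absorption to add: 82.113 − 33.164 = 48.949 sabins.
Each sq m of panel replacing the walls (plywood panelling) adds (0.87 − 0.12) = 0.75 sabins.
Panel area = 48.949 / 0.75 = 65.3 sq m.

65.3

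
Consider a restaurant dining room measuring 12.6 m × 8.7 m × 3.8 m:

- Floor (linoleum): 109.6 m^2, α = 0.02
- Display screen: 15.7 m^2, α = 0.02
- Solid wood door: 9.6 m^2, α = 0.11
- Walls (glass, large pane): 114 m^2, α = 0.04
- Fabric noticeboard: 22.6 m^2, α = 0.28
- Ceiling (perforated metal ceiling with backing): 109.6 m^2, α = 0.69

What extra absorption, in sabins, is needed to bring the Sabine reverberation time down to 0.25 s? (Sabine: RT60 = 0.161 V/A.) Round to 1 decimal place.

Equivalent absorption area: A₁ = 109.6×0.02 + 15.7×0.02 + 9.6×0.11 + 114×0.04 + 22.6×0.28 + 109.6×0.69 = 90.074 m^2.
For T = 0.25 s, need A₂ = 0.161·V/T = 0.161·416.556/0.25 = 268.262 sabins.
ΔA = A₂ − A₁ = 268.262 − 90.074 = 178.2 sabins.

178.2 sabins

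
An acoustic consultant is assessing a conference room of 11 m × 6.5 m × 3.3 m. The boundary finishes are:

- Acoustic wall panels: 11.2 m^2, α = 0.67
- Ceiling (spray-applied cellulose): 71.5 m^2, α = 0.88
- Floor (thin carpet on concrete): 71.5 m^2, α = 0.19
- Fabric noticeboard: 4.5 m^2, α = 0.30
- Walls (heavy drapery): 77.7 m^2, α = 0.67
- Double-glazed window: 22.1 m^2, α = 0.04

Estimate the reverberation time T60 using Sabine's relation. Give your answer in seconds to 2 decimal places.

0.27 sec

Total absorption A = 11.2*0.67 + 71.5*0.88 + 71.5*0.19 + 4.5*0.30 + 77.7*0.67 + 22.1*0.04
  = 7.504 + 62.920 + 13.585 + 1.350 + 52.059 + 0.884 = 138.302 m^2 sabins.
Volume V = 11 × 6.5 × 3.3 = 235.95 m³.
T = 0.161 V/A = 0.161·235.95/138.302 = 0.27 s.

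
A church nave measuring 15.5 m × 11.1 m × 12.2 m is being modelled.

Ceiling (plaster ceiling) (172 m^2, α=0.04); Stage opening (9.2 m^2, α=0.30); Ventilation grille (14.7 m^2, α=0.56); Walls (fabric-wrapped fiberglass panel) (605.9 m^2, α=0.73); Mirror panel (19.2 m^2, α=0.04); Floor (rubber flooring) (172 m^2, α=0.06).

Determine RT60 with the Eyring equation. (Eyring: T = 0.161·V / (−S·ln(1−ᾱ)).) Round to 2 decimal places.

Total surface area S = 172 + 9.2 + 14.7 + 605.9 + 19.2 + 172 = 993.0 m^2.
Absorption A = 172×0.04 + 9.2×0.30 + 14.7×0.56 + 605.9×0.73 + 19.2×0.04 + 172×0.06 = 471.267 sabins.
Mean coefficient ᾱ = A/S = 0.4746.
Eyring denominator: −S ln(1−ᾱ) = 639.090.
V = 15.5 × 11.1 × 12.2 = 2099.01 m³.
T = 0.161·V/[−S·ln(1−ᾱ)] = 0.161·2099.01/639.090 = 0.53 s.

0.53 seconds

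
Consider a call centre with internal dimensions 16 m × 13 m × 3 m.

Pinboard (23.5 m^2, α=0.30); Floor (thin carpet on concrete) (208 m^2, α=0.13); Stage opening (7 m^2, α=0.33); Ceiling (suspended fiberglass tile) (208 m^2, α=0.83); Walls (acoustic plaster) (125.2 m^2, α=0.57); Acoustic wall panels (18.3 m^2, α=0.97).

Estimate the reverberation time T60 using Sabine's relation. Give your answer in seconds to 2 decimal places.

Total absorption A = 23.5·0.30 + 208·0.13 + 7·0.33 + 208·0.83 + 125.2·0.57 + 18.3·0.97
  = 7.050 + 27.040 + 2.310 + 172.640 + 71.364 + 17.751 = 298.155 m^2 sabins.
Volume V = 16 × 13 × 3 = 624 m³.
T = 0.161 V/A = 0.161·624/298.155 = 0.34 s.

0.34 s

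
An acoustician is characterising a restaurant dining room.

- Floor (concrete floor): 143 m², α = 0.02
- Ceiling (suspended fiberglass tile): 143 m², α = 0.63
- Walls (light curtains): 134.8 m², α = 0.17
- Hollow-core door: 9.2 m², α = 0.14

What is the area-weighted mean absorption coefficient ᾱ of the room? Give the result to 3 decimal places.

Total surface area S = 430.0 m².
Σ(Sᵢαᵢ) = 143*0.02 + 143*0.63 + 134.8*0.17 + 9.2*0.14 = 117.154.
ᾱ = A/S = 0.272.

0.272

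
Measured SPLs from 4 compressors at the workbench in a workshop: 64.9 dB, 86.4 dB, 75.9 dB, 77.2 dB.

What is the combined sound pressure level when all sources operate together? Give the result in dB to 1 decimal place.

87.3 dB

Converting to relative power and adding: 10^(64.9/10) + 10^(86.4/10) + 10^(75.9/10) + 10^(77.2/10) = 5.31e+08.
L_total = 10·log₁₀(5.31e+08) = 87.3 dB.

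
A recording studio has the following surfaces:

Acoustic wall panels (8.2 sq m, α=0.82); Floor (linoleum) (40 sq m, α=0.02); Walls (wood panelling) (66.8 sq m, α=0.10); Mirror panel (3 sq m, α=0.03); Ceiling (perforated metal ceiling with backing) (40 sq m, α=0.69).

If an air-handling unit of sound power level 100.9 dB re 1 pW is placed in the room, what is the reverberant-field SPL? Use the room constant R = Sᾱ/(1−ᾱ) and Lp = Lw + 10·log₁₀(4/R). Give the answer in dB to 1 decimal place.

Σ(Sᵢαᵢ) = 8.2×0.82 + 40×0.02 + 66.8×0.10 + 3×0.03 + 40×0.69 = 41.894; total area S = 158.0 sq m.
ᾱ = 0.2652, so room constant R = A/(1−ᾱ) = 57.014 sq m.
Lp = Lw + 10 log₁₀(4/R) = 100.9 -11.54 = 89.4 dB.

89.4 dB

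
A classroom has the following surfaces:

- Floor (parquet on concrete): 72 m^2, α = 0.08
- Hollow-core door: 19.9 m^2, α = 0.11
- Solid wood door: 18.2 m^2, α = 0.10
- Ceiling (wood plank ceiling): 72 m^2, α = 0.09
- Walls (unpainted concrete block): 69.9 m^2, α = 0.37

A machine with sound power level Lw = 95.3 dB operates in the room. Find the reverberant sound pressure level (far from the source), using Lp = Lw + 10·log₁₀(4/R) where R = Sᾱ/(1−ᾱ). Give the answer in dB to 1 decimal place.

84.3 dB

A = 42.112 sabins; S = 252.0 m^2.
ᾱ = 0.1671, so room constant R = A/(1−ᾱ) = 50.561 m^2.
Lp = Lw + 10 log₁₀(4/R) = 95.3 -11.02 = 84.3 dB.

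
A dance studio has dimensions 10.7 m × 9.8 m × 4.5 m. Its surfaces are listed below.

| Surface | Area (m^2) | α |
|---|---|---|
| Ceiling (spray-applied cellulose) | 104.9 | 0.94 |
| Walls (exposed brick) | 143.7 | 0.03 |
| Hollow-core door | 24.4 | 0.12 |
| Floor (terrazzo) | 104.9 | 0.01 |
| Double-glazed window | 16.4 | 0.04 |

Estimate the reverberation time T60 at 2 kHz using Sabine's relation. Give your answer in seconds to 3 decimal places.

Summing Sᵢαᵢ: 98.606 + 4.311 + 2.928 + 1.049 + 0.656 → A = 107.550 sabins.
Room volume: 471.87 m³.
T = 0.161 V/A = 0.161·471.87/107.550 = 0.706 s.

0.706 seconds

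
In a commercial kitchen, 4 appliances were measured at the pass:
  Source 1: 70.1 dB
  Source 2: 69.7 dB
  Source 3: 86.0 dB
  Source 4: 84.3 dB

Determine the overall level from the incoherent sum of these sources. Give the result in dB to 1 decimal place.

Sum in the linear (power) domain: Σ 10^(Lᵢ/10) = 10^(70.1/10) + 10^(69.7/10) + 10^(86.0/10) + 10^(84.3/10) = 6.868e+08.
L_total = 10·log₁₀(6.868e+08) = 88.4 dB.

88.4 dB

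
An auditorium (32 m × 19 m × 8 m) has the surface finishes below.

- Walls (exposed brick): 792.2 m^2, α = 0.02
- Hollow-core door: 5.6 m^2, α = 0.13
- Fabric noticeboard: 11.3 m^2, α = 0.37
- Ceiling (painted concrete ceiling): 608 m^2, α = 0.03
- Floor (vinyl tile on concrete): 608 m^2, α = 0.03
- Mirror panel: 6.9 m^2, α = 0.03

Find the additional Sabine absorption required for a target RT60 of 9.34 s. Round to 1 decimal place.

26.4 sabins

Total absorption A₁ = 792.2×0.02 + 5.6×0.13 + 11.3×0.37 + 608×0.03 + 608×0.03 + 6.9×0.03
  = 15.844 + 0.728 + 4.181 + 18.240 + 18.240 + 0.207 = 57.440 m^2 sabins.
V = 4864 m³. Required absorption A₂ = 0.161 × 4864 / 9.34 = 83.844 sabins.
Shortfall: 83.844 − 57.440 = 26.4 sabins.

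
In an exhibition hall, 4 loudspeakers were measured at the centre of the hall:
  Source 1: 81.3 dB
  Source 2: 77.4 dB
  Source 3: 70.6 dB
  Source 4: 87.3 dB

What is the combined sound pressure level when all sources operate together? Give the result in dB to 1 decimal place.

88.7 dB

Sum in the linear (power) domain: Σ 10^(Lᵢ/10) = 10^(81.3/10) + 10^(77.4/10) + 10^(70.6/10) + 10^(87.3/10) = 7.384e+08.
L_total = 10·log₁₀(7.384e+08) = 88.7 dB.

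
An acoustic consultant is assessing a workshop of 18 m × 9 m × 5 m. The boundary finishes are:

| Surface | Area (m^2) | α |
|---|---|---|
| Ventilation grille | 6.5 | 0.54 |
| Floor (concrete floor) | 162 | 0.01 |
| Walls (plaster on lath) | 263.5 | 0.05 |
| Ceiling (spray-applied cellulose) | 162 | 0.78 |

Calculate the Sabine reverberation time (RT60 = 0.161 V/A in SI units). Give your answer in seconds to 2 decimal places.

0.90 s

Total absorption A = 6.5·0.54 + 162·0.01 + 263.5·0.05 + 162·0.78
  = 3.510 + 1.620 + 13.175 + 126.360 = 144.665 m^2 sabins.
Room volume: 810 m³.
Sabine: RT60 = 0.161 × 810 / 144.665 = 0.90 s.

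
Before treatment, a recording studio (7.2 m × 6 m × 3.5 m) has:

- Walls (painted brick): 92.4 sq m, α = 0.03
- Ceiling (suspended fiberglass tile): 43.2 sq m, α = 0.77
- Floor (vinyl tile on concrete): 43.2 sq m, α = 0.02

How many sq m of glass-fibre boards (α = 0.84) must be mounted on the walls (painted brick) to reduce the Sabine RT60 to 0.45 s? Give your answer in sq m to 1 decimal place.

21.2

Equivalent absorption area: A₁ = 92.4·0.03 + 43.2·0.77 + 43.2·0.02 = 36.900 sq m.
V = 151.2 m³. Target absorption A₂ = 0.161 × 151.2 / 0.45 = 54.096 sabins.
Absorption to add: 54.096 − 36.900 = 17.196 sabins.
Each sq m of panel replacing the walls (painted brick) adds (0.84 − 0.03) = 0.81 sabins.
Area = ΔA/Δα = 17.196/0.81 = 21.2 sq m.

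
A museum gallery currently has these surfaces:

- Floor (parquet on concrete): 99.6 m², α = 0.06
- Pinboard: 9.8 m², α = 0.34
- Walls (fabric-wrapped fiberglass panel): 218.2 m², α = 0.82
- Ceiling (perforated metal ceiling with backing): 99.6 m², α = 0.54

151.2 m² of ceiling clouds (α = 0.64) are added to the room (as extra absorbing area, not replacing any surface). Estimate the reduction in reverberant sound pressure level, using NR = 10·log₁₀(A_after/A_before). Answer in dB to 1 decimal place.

1.5 dB

Total absorption A_before = 99.6*0.06 + 9.8*0.34 + 218.2*0.82 + 99.6*0.54
  = 5.976 + 3.332 + 178.924 + 53.784 = 242.016 m² sabins.
Treatment contributes 151.2·0.64 = 96.768 sabins.
A_after = 242.016 + 96.768 = 338.784 sabins.
NR = 10·log₁₀(338.784/242.016) = 1.5 dB.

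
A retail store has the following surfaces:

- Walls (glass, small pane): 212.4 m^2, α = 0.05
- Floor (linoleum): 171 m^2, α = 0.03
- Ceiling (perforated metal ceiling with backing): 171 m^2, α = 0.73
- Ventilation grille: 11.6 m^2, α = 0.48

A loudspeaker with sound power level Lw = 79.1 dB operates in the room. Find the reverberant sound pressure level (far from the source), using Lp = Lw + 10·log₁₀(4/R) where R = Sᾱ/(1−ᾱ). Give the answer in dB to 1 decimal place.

Σ(Sᵢαᵢ) = 212.4·0.05 + 171·0.03 + 171·0.73 + 11.6·0.48 = 146.148; total area S = 566.0 m^2.
ᾱ = 0.2582, so room constant R = A/(1−ᾱ) = 197.018 m^2.
Lp = Lw + 10 log₁₀(4/R) = 79.1 -16.92 = 62.2 dB.

62.2 dB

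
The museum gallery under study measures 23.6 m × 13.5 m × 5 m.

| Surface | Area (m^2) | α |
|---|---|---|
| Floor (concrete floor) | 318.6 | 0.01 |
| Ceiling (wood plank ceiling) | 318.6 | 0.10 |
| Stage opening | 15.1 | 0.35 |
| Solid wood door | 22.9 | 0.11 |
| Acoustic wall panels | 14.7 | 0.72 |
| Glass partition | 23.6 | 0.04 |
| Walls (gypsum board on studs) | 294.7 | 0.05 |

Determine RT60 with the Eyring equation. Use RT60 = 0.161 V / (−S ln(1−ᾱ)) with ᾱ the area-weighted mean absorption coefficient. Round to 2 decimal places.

Total surface area S = 318.6 + 318.6 + 15.1 + 22.9 + 14.7 + 23.6 + 294.7 = 1008.2 m^2.
Σ(Sᵢαᵢ) = 318.6·0.01 + 318.6·0.10 + 15.1·0.35 + 22.9·0.11 + 14.7·0.72 + 23.6·0.04 + 294.7·0.05 = 69.113.
Mean coefficient ᾱ = A/S = 0.0686.
−S·ln(1−ᾱ) = −1008.2 × ln(1 − 0.0686) = 71.649.
V = 23.6 × 13.5 × 5 = 1593 m³.
RT60 = 0.161 × 1593 / 71.649 = 3.58 s.

3.58 seconds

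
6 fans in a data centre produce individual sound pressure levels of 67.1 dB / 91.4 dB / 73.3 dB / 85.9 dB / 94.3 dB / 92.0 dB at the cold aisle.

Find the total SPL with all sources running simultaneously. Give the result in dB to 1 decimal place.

97.8 dB

Σ 10^(Lᵢ/10) = 6.072e+09.
Back to dB: 10·log₁₀ Σ = 97.8 dB.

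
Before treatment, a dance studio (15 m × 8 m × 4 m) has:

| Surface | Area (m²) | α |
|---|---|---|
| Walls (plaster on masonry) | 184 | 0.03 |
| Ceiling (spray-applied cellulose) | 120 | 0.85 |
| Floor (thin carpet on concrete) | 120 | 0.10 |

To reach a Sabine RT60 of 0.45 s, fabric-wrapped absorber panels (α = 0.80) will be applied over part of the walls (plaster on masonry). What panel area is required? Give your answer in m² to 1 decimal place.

67.8

Total absorption A₁ = 184·0.03 + 120·0.85 + 120·0.10
  = 5.520 + 102.000 + 12.000 = 119.520 m² sabins.
V = 480 m³. Target absorption A₂ = 0.161 × 480 / 0.45 = 171.733 sabins.
Absorption to add: 171.733 − 119.520 = 52.213 sabins.
Each m² of panel replacing the walls (plaster on masonry) adds (0.80 − 0.03) = 0.77 sabins.
Panel area = 52.213 / 0.77 = 67.8 m².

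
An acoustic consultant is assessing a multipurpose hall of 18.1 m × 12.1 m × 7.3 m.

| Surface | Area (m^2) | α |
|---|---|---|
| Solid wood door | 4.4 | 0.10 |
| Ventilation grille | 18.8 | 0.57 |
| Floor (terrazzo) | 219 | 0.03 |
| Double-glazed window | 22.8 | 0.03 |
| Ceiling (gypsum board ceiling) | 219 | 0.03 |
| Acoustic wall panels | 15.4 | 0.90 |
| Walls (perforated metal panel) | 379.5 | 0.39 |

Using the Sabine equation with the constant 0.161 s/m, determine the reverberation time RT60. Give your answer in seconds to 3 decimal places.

1.378 s

A = Σ Sᵢαᵢ = 4.4×0.10 + 18.8×0.57 + 219×0.03 + 22.8×0.03 + 219×0.03 + 15.4×0.90 + 379.5×0.39 = 186.845 sabins.
V = 18.1·12.1·7.3 = 1598.773 m³.
Sabine: RT60 = 0.161 × 1598.773 / 186.845 = 1.378 s.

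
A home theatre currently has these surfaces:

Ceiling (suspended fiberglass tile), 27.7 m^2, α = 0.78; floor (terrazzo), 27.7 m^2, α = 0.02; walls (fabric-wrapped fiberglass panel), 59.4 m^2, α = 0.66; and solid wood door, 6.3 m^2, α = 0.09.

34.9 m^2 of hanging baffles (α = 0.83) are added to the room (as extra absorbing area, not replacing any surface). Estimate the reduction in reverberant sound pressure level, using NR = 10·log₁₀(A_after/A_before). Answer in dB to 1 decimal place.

1.7 dB

A_before = Σ Sᵢαᵢ = 27.7×0.78 + 27.7×0.02 + 59.4×0.66 + 6.3×0.09 = 61.931 sabins.
Added absorption = 34.9 × 0.83 = 28.967 sabins.
New total A_after = 90.898 sabins.
Reduction = 10 log₁₀(A_after/A_before) = 10 log₁₀(1.4677) = 1.7 dB.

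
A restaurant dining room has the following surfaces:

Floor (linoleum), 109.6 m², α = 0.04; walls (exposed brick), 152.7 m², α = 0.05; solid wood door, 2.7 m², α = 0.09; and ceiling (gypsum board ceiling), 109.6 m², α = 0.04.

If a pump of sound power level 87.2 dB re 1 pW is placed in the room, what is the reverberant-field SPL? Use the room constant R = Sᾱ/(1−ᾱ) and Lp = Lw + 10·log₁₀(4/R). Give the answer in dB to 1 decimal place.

Σ(Sᵢαᵢ) = 109.6·0.04 + 152.7·0.05 + 2.7·0.09 + 109.6·0.04 = 16.646; total area S = 374.6 m².
ᾱ = 0.0444, so room constant R = A/(1−ᾱ) = 17.419 m².
Lp = 87.2 + 10·log₁₀(4/17.419) = 87.2 + (-6.39) = 80.8 dB.

80.8 dB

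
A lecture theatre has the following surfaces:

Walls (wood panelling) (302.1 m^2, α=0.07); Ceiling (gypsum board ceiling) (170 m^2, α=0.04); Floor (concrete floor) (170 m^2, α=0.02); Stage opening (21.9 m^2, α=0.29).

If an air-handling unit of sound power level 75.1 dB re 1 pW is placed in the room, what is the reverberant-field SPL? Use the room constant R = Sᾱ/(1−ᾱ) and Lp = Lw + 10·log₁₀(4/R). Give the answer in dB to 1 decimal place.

Σ(Sᵢαᵢ) = 302.1·0.07 + 170·0.04 + 170·0.02 + 21.9·0.29 = 37.698; total area S = 664.0 m^2.
ᾱ = 0.0568, so room constant R = A/(1−ᾱ) = 39.968 m^2.
Lp = Lw + 10 log₁₀(4/R) = 75.1 -10.00 = 65.1 dB.

65.1 dB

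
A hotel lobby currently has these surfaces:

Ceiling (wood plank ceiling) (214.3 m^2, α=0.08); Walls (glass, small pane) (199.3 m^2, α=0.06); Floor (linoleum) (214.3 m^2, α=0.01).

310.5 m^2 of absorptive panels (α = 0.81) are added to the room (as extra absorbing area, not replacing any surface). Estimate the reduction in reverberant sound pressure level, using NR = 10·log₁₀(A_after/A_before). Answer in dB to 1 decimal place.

A_before = Σ Sᵢαᵢ = 214.3*0.08 + 199.3*0.06 + 214.3*0.01 = 31.245 sabins.
Treatment contributes 310.5·0.81 = 251.505 sabins.
A_after = 31.245 + 251.505 = 282.750 sabins.
Reduction = 10 log₁₀(A_after/A_before) = 10 log₁₀(9.0494) = 9.6 dB.

9.6 dB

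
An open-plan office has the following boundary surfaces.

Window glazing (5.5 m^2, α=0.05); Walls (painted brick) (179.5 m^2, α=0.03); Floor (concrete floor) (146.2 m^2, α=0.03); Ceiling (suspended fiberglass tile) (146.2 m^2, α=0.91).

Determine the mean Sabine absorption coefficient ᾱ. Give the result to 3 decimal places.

0.300

S = Σ Sᵢ = 5.5 + 179.5 + 146.2 + 146.2 = 477.4 m^2.
Σ(Sᵢαᵢ) = 5.5*0.05 + 179.5*0.03 + 146.2*0.03 + 146.2*0.91 = 143.088.
ᾱ = A/S = 0.300.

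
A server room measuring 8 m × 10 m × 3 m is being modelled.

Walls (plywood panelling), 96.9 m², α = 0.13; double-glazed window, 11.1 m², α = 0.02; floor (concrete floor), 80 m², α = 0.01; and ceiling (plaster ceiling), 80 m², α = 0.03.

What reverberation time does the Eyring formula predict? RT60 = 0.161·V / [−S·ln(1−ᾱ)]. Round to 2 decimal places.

Total surface area S = 96.9 + 11.1 + 80 + 80 = 268.0 m².
Σ(Sᵢαᵢ) = 96.9×0.13 + 11.1×0.02 + 80×0.01 + 80×0.03 = 16.019.
Mean coefficient ᾱ = A/S = 0.0598.
−S·ln(1−ᾱ) = −268.0 × ln(1 − 0.0598) = 16.526.
V = 8 × 10 × 3 = 240 m³.
T = 0.161·V/[−S·ln(1−ᾱ)] = 0.161·240/16.526 = 2.34 s.

2.34 s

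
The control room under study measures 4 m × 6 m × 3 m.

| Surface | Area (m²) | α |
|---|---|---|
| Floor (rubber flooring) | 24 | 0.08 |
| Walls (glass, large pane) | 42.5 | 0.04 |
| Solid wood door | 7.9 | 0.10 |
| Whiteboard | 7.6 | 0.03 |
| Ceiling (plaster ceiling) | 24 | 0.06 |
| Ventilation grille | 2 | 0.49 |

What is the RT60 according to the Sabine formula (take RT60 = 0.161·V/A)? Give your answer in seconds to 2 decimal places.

1.64 sec

A = Σ Sᵢαᵢ = 24·0.08 + 42.5·0.04 + 7.9·0.10 + 7.6·0.03 + 24·0.06 + 2·0.49 = 7.058 sabins.
V = 4·6·3 = 72 m³.
RT60 = 0.161 · V / A = 0.161 × 72 / 7.058 = 1.64 s.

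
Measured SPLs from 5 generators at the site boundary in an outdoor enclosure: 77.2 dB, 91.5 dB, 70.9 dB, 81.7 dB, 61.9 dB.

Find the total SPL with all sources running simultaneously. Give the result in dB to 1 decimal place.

92.1 dB

Σ 10^(Lᵢ/10) = 1.627e+09.
Combined level = 10 log₁₀(1.627e+09) = 92.1 dB.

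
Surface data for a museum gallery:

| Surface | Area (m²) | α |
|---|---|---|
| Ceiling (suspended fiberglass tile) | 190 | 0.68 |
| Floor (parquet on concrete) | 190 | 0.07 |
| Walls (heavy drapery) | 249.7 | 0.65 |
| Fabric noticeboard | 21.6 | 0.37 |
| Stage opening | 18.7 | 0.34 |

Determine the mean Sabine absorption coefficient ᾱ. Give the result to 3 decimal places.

0.476

S = Σ Sᵢ = 190 + 190 + 249.7 + 21.6 + 18.7 = 670.0 m².
A = 190×0.68 + 190×0.07 + 249.7×0.65 + 21.6×0.37 + 18.7×0.34 = 319.155 sabins.
ᾱ = 319.155 / 670.0 = 0.476.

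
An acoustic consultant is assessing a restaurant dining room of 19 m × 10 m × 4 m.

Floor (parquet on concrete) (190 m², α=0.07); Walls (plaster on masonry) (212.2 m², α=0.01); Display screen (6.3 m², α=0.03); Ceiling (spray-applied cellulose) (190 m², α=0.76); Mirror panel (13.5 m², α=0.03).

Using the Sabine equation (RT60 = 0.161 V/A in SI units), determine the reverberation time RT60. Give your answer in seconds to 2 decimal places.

Summing Sᵢαᵢ: 13.300 + 2.122 + 0.189 + 144.400 + 0.405 → A = 160.416 sabins.
Room volume: 760 m³.
Sabine: RT60 = 0.161 × 760 / 160.416 = 0.76 s.

0.76 s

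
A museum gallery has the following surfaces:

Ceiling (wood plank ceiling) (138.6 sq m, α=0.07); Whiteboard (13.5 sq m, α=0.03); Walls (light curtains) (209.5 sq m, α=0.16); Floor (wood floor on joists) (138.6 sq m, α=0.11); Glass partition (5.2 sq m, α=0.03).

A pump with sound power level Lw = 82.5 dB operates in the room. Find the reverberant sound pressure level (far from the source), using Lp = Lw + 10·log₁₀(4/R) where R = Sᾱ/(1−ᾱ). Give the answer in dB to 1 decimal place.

70.3 dB

Σ(Sᵢαᵢ) = 138.6×0.07 + 13.5×0.03 + 209.5×0.16 + 138.6×0.11 + 5.2×0.03 = 59.029; total area S = 505.4 sq m.
ᾱ = 59.029/505.4 = 0.1168; R = Sᾱ/(1−ᾱ) = 59.029/(1−0.1168) = 66.835 sq m.
Lp = 82.5 + 10·log₁₀(4/66.835) = 82.5 + (-12.23) = 70.3 dB.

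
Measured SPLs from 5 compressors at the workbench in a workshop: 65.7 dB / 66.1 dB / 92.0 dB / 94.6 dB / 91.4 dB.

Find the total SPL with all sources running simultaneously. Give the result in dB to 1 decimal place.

Sum in the linear (power) domain: Σ 10^(Lᵢ/10) = 10^(65.7/10) + 10^(66.1/10) + 10^(92.0/10) + 10^(94.6/10) + 10^(91.4/10) = 5.857e+09.
Combined level = 10 log₁₀(5.857e+09) = 97.7 dB.

97.7 dB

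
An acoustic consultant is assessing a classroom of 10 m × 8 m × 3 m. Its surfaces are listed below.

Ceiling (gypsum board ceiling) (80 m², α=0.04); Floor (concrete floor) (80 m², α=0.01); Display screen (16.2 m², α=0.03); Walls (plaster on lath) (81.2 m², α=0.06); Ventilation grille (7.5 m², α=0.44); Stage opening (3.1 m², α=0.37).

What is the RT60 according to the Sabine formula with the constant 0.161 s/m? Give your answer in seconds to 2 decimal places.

A = Σ Sᵢαᵢ = 80*0.04 + 80*0.01 + 16.2*0.03 + 81.2*0.06 + 7.5*0.44 + 3.1*0.37 = 13.805 sabins.
Volume V = 10 × 8 × 3 = 240 m³.
T = 0.161 V/A = 0.161·240/13.805 = 2.80 s.

2.80 sec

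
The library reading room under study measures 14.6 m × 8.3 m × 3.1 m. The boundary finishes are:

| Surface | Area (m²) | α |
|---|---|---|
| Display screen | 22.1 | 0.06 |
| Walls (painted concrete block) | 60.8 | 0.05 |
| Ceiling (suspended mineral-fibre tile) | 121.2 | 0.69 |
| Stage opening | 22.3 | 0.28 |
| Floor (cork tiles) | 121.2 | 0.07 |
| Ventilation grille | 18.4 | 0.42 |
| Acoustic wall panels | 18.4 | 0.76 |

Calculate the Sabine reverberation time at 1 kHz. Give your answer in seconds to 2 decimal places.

Equivalent absorption area: A = 22.1×0.06 + 60.8×0.05 + 121.2×0.69 + 22.3×0.28 + 121.2×0.07 + 18.4×0.42 + 18.4×0.76 = 124.434 m².
V = 14.6·8.3·3.1 = 375.658 m³.
Sabine: RT60 = 0.161 × 375.658 / 124.434 = 0.49 s.

0.49 s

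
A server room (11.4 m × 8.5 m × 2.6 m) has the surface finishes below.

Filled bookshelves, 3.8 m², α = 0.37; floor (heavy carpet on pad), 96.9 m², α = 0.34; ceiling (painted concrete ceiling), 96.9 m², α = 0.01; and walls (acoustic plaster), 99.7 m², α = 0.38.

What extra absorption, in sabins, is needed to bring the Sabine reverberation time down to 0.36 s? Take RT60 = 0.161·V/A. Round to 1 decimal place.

A₁ = Σ Sᵢαᵢ = 3.8·0.37 + 96.9·0.34 + 96.9·0.01 + 99.7·0.38 = 73.207 sabins.
Target A₂ = 0.161·251.94/0.36 = 112.673 sabins (V = 251.94 m³).
ΔA = A₂ − A₁ = 112.673 − 73.207 = 39.5 sabins.

39.5 sabins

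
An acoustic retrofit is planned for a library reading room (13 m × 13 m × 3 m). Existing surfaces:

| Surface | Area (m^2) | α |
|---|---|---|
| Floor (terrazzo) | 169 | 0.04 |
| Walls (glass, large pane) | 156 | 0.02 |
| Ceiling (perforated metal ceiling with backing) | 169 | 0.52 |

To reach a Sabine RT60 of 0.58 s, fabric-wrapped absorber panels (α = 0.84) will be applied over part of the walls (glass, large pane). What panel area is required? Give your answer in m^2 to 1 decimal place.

Summing Sᵢαᵢ: 6.760 + 3.120 + 87.880 → A₁ = 97.760 sabins.
Required A₂ = 0.161·507/0.58 = 140.736 sabins.
Absorption to add: 140.736 − 97.760 = 42.976 sabins.
Each m^2 of panel replacing the walls (glass, large pane) adds (0.84 − 0.02) = 0.82 sabins.
Panel area = 42.976 / 0.82 = 52.4 m^2.

52.4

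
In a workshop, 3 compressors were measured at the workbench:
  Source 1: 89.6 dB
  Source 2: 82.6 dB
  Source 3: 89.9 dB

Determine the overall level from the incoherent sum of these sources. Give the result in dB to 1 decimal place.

93.2 dB

Converting to relative power and adding: 10^(89.6/10) + 10^(82.6/10) + 10^(89.9/10) = 2.071e+09.
Back to dB: 10·log₁₀ Σ = 93.2 dB.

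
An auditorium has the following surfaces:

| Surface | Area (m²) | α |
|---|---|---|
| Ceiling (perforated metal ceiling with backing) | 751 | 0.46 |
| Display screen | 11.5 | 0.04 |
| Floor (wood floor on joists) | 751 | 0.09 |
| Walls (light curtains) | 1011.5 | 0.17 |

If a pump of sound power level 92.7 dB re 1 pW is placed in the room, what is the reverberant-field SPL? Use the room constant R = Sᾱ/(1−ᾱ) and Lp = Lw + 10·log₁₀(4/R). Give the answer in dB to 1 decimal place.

69.9 dB

A = 585.465 sabins; S = 2525.0 m².
ᾱ = 0.2319, so room constant R = A/(1−ᾱ) = 762.225 m².
Lp = 92.7 + 10·log₁₀(4/762.225) = 92.7 + (-22.80) = 69.9 dB.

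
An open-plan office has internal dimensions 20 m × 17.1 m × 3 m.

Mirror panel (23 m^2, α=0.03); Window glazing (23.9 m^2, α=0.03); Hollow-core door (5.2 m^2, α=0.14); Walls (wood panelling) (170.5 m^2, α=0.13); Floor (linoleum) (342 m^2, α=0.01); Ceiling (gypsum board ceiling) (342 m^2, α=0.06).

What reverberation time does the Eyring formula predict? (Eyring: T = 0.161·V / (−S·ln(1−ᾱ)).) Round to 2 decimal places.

3.33 s

Total surface area S = 23 + 23.9 + 5.2 + 170.5 + 342 + 342 = 906.6 m^2.
Σ(Sᵢαᵢ) = 23·0.03 + 23.9·0.03 + 5.2·0.14 + 170.5·0.13 + 342·0.01 + 342·0.06 = 48.240.
Mean coefficient ᾱ = A/S = 0.0532.
−S·ln(1−ᾱ) = −906.6 × ln(1 − 0.0532) = 49.561.
V = 20 × 17.1 × 3 = 1026 m³.
T = 0.161·V/[−S·ln(1−ᾱ)] = 0.161·1026/49.561 = 3.33 s.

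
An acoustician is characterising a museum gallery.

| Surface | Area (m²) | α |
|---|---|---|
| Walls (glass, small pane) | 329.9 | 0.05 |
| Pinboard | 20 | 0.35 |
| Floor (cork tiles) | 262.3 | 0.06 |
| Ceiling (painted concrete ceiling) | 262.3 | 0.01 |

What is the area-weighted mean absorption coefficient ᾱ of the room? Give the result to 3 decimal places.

S = Σ Sᵢ = 329.9 + 20 + 262.3 + 262.3 = 874.5 m².
A = 329.9·0.05 + 20·0.35 + 262.3·0.06 + 262.3·0.01 = 41.856 sabins.
ᾱ = A/S = 0.048.

0.048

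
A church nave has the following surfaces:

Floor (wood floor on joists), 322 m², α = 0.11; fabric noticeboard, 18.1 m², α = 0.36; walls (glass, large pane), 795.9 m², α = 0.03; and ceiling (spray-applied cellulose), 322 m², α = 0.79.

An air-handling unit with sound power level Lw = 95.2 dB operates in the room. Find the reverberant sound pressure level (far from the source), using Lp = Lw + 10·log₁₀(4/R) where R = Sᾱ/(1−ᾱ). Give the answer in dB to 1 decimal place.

75.1 dB

A = 320.193 sabins; S = 1458.0 m².
ᾱ = 320.193/1458.0 = 0.2196; R = Sᾱ/(1−ᾱ) = 320.193/(1−0.2196) = 410.293 m².
Lp = 95.2 + 10·log₁₀(4/410.293) = 95.2 + (-20.11) = 75.1 dB.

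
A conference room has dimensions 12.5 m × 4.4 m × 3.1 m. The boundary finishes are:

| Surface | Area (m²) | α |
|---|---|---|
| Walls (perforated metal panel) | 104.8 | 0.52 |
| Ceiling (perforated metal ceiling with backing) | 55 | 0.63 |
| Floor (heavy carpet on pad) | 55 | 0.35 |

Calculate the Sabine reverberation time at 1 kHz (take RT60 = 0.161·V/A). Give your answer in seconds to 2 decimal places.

Total absorption A = 104.8×0.52 + 55×0.63 + 55×0.35
  = 54.496 + 34.650 + 19.250 = 108.396 m² sabins.
V = 12.5·4.4·3.1 = 170.5 m³.
Sabine: RT60 = 0.161 × 170.5 / 108.396 = 0.25 s.

0.25 s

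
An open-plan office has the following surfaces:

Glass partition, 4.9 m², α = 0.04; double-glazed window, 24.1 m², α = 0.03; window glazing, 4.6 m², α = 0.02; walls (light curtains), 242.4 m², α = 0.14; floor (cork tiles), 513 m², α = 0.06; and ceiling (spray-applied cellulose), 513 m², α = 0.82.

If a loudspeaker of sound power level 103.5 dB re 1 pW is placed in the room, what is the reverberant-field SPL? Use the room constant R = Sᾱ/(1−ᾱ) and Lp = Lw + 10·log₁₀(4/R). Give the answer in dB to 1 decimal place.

A = 486.387 sabins; S = 1302.0 m².
ᾱ = 486.387/1302.0 = 0.3736; R = Sᾱ/(1−ᾱ) = 486.387/(1−0.3736) = 776.480 m².
Lp = 103.5 + 10·log₁₀(4/776.480) = 103.5 + (-22.88) = 80.6 dB.

80.6 dB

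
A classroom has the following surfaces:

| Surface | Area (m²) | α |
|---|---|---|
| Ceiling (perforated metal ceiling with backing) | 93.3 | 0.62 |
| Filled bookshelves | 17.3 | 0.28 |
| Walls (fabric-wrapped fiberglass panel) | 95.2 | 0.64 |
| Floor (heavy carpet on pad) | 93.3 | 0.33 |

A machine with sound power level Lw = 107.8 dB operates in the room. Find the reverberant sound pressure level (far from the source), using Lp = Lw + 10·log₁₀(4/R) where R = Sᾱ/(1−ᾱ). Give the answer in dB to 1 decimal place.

88.8 dB

A = 154.407 sabins; S = 299.1 m².
ᾱ = 0.5162, so room constant R = A/(1−ᾱ) = 319.155 m².
Lp = 107.8 + 10·log₁₀(4/319.155) = 107.8 + (-19.02) = 88.8 dB.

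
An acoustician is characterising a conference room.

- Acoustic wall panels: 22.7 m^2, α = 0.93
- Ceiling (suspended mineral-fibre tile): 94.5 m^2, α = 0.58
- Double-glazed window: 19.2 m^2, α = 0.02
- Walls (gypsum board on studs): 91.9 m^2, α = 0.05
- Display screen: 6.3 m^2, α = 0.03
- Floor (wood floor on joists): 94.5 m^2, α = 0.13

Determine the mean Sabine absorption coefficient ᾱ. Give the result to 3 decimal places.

Total surface area S = 329.1 m^2.
A = 22.7*0.93 + 94.5*0.58 + 19.2*0.02 + 91.9*0.05 + 6.3*0.03 + 94.5*0.13 = 93.374 sabins.
ᾱ = 93.374 / 329.1 = 0.284.

0.284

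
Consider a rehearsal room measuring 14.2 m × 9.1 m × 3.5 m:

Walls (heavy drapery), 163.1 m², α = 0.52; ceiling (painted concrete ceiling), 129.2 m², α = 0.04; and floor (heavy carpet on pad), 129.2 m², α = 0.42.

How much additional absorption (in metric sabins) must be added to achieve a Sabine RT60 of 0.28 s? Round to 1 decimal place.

115.8 sabins

A₁ = Σ Sᵢαᵢ = 163.1*0.52 + 129.2*0.04 + 129.2*0.42 = 144.244 sabins.
Target A₂ = 0.161·452.27/0.28 = 260.055 sabins (V = 452.27 m³).
Shortfall: 260.055 − 144.244 = 115.8 sabins.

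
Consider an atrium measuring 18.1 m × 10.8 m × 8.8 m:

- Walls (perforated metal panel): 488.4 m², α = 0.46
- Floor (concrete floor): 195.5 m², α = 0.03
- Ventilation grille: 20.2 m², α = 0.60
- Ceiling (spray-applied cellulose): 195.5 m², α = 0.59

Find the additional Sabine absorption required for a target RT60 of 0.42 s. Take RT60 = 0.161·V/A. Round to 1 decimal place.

301.4 sabins

Summing Sᵢαᵢ: 224.664 + 5.865 + 12.120 + 115.345 → A₁ = 357.994 sabins.
For T = 0.42 s, need A₂ = 0.161·V/T = 0.161·1720.224/0.42 = 659.419 sabins.
Additional absorption ΔA = 659.419 − 357.994 = 301.4 sabins.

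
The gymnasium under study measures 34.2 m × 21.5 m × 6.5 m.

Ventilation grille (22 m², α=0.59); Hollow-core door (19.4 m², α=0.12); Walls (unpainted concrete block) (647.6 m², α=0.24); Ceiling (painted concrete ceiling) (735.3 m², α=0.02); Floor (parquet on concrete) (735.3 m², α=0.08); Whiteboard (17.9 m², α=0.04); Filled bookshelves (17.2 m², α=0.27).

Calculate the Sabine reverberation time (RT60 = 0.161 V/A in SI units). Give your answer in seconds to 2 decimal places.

A = Σ Sᵢαᵢ = 22*0.59 + 19.4*0.12 + 647.6*0.24 + 735.3*0.02 + 735.3*0.08 + 17.9*0.04 + 17.2*0.27 = 249.622 sabins.
V = 34.2·21.5·6.5 = 4779.45 m³.
T = 0.161 V/A = 0.161·4779.45/249.622 = 3.08 s.

3.08 sec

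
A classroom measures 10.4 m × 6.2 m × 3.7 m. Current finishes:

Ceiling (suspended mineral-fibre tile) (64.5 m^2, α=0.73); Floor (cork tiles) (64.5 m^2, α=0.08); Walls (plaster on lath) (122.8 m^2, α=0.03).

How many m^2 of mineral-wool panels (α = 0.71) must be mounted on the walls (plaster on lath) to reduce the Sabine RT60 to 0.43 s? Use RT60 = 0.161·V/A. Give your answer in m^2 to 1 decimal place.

Total absorption A₁ = 64.5×0.73 + 64.5×0.08 + 122.8×0.03
  = 47.085 + 5.160 + 3.684 = 55.929 m^2 sabins.
V = 238.576 m³. Target absorption A₂ = 0.161 × 238.576 / 0.43 = 89.327 sabins.
Absorption to add: 89.327 − 55.929 = 33.398 sabins.
Each m^2 of panel replacing the walls (plaster on lath) adds (0.71 − 0.03) = 0.68 sabins.
Panel area = 33.398 / 0.68 = 49.1 m^2.

49.1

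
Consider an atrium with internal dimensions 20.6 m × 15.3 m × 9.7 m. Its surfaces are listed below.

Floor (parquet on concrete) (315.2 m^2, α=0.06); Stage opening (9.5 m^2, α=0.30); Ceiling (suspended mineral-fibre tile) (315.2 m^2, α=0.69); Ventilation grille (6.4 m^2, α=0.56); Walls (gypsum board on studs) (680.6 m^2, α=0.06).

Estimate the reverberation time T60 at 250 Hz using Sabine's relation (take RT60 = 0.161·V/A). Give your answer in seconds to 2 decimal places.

1.74 s

A = Σ Sᵢαᵢ = 315.2×0.06 + 9.5×0.30 + 315.2×0.69 + 6.4×0.56 + 680.6×0.06 = 283.670 sabins.
V = 20.6·15.3·9.7 = 3057.246 m³.
T = 0.161 V/A = 0.161·3057.246/283.670 = 1.74 s.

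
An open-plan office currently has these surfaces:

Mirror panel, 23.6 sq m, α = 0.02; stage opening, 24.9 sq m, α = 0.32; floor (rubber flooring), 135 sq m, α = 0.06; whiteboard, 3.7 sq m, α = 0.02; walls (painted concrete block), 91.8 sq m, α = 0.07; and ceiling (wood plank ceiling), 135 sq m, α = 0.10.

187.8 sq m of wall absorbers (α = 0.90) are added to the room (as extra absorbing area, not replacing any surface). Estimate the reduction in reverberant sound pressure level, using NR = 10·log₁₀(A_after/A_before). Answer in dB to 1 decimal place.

7.5 dB

Total absorption A_before = 23.6×0.02 + 24.9×0.32 + 135×0.06 + 3.7×0.02 + 91.8×0.07 + 135×0.10
  = 0.472 + 7.968 + 8.100 + 0.074 + 6.426 + 13.500 = 36.540 sq m sabins.
Added absorption = 187.8 × 0.90 = 169.020 sabins.
New total A_after = 205.560 sabins.
NR = 10·log₁₀(205.560/36.540) = 7.5 dB.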